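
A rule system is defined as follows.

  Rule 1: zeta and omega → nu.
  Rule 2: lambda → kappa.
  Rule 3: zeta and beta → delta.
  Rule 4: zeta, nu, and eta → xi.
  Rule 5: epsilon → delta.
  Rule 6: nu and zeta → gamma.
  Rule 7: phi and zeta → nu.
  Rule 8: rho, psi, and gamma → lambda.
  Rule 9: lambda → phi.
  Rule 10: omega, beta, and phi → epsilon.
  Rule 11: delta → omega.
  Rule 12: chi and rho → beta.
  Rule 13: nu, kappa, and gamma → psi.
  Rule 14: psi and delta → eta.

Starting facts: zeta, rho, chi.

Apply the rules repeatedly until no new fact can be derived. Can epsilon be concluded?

epsilon would need omega, beta, and phi (Rule 10), but phi is never established.

No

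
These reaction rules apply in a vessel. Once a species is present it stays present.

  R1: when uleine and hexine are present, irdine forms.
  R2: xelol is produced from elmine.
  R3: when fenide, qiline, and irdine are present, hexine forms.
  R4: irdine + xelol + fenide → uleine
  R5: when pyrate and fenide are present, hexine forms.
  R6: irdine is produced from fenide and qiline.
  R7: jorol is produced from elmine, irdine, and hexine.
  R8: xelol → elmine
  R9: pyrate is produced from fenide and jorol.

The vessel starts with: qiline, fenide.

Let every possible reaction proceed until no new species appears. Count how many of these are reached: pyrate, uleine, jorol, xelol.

0

pyrate would need fenide and jorol (R9), but jorol never forms.
uleine would need irdine, xelol, and fenide (R4), but xelol never forms.
jorol would need elmine, irdine, and hexine (R7), but elmine never forms.
xelol would need elmine (R2), but elmine never forms.
None of the 4 are reached.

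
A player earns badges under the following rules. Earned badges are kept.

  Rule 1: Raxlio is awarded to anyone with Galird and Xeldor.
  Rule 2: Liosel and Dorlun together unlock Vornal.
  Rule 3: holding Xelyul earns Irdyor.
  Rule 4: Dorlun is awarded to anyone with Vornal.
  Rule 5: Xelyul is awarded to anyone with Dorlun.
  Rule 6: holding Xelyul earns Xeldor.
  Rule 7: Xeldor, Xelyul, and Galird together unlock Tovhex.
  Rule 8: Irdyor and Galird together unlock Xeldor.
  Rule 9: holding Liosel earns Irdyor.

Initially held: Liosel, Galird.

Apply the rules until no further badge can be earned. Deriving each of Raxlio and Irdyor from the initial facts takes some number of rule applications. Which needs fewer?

Irdyor

Irdyor: With Liosel, Irdyor is earned (Rule 9). [1 rule application]
Raxlio: With Liosel, Irdyor is earned (Rule 9). With Irdyor and Galird, Xeldor is earned (Rule 8). With Galird and Xeldor, Raxlio is earned (Rule 1). [3 rule applications]
Irdyor needs fewer.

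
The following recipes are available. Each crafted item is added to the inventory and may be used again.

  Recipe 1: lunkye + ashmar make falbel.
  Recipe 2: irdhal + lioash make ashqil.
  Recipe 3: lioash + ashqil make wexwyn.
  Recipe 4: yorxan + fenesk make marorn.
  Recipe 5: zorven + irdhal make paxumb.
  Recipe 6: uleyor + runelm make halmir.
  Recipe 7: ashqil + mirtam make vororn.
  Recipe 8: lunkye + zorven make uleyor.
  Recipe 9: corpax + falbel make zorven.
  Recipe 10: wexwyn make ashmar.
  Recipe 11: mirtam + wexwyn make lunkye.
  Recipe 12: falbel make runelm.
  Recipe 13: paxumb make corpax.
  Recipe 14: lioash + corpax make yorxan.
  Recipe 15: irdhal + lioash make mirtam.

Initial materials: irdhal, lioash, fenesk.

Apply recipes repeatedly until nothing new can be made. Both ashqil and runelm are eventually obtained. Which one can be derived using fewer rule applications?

ashqil

ashqil: Using Recipe 2, irdhal and lioash make ashqil. [1 rule application]
runelm: irdhal + lioash → ashqil (Recipe 2). irdhal + lioash → mirtam (Recipe 15). lioash + ashqil → wexwyn (Recipe 3). Using Recipe 10, wexwyn makes ashmar. mirtam + wexwyn → lunkye (Recipe 11). lunkye + ashmar → falbel (Recipe 1). falbel → runelm (Recipe 12). [7 rule applications]
ashqil needs fewer.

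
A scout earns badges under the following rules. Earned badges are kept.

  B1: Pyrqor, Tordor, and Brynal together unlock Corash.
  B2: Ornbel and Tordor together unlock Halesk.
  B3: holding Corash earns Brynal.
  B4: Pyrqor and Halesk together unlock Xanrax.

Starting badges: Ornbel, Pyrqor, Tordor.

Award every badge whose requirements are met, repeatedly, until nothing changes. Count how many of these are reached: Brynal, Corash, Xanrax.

1

With Ornbel and Tordor, Halesk is earned (B2).
With Pyrqor and Halesk, Xanrax is earned (B4).
Brynal would need Corash (B3), but Corash is never earned.
Corash would need Pyrqor, Tordor, and Brynal (B1), but Brynal is never earned.
Xanrax: reached.
Reached: Xanrax — 1 of the 3.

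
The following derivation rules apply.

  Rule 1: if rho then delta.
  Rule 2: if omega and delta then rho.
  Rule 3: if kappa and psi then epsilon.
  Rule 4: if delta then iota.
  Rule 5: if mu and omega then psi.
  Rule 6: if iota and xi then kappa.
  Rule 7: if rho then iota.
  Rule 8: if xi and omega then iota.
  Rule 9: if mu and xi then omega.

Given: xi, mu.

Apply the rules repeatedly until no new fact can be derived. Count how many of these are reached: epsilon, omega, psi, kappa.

mu and xi hold, so omega follows (Rule 9).
From xi and omega, Rule 8 gives iota.
mu and omega hold, so psi follows (Rule 5).
From iota and xi, Rule 6 gives kappa.
kappa and psi hold, so epsilon follows (Rule 3).
epsilon: reached.
omega: reached.
psi: reached.
kappa: reached.
All 4 are reached.

4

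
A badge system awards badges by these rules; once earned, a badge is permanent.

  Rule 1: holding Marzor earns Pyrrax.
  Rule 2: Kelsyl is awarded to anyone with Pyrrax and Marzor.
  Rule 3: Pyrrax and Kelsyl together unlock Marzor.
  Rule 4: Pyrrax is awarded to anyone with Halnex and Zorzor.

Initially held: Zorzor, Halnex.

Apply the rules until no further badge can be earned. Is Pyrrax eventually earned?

Yes

With Halnex and Zorzor, Pyrrax is earned (Rule 4).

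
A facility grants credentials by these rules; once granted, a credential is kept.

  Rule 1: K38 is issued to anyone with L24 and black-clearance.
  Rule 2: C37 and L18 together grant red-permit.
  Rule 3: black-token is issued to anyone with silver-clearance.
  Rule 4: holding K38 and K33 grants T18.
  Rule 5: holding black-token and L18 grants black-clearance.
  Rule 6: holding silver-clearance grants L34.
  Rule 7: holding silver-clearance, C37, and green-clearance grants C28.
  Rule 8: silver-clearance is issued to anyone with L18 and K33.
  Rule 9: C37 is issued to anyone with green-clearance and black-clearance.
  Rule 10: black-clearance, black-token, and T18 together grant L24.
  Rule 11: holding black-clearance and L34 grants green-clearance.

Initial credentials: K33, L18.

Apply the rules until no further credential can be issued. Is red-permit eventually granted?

Holding L18 and K33 grants silver-clearance (Rule 8).
Holding silver-clearance grants black-token (Rule 3).
Holding silver-clearance grants L34 (Rule 6).
Holding black-token and L18 grants black-clearance (Rule 5).
Holding black-clearance and L34 grants green-clearance (Rule 11).
Holding green-clearance and black-clearance grants C37 (Rule 9).
Holding C37 and L18 grants red-permit (Rule 2).

Yes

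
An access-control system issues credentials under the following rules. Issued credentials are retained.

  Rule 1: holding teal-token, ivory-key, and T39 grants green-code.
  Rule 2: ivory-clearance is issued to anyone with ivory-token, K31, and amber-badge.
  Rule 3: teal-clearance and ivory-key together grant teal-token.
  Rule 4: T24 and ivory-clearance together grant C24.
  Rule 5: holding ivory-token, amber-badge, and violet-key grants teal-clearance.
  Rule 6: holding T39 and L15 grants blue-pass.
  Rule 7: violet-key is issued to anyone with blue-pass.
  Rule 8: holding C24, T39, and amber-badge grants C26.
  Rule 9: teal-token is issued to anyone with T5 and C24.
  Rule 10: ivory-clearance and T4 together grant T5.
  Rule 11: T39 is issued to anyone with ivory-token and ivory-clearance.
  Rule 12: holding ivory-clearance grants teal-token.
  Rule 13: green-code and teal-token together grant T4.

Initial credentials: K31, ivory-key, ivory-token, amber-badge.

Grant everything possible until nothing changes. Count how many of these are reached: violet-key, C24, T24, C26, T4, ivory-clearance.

2

Holding ivory-token, K31, and amber-badge grants ivory-clearance (Rule 2).
Holding ivory-token and ivory-clearance grants T39 (Rule 11).
Holding ivory-clearance grants teal-token (Rule 12).
Holding teal-token, ivory-key, and T39 grants green-code (Rule 1).
Holding green-code and teal-token grants T4 (Rule 13).
violet-key would need blue-pass (Rule 7), but blue-pass is never granted.
C24 would need T24 and ivory-clearance (Rule 4), but T24 is never granted.
No rule produces T24, and it is not given.
C26 would need C24, T39, and amber-badge (Rule 8), but C24 is never granted.
T4: reached.
ivory-clearance: reached.
Reached: T4 and ivory-clearance — 2 of the 6.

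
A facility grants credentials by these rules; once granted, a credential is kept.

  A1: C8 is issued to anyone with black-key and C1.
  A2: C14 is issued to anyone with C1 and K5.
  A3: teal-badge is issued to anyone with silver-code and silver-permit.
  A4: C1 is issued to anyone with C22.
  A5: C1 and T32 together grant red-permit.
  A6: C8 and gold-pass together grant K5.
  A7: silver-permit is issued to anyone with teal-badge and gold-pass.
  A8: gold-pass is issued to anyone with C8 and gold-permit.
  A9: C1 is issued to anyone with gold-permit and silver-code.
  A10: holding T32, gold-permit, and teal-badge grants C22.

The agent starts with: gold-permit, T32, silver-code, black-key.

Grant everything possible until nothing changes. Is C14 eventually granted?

Yes

Holding gold-permit and silver-code grants C1 (A9).
Holding black-key and C1 grants C8 (A1).
Holding C8 and gold-permit grants gold-pass (A8).
Holding C8 and gold-pass grants K5 (A6).
Holding C1 and K5 grants C14 (A2).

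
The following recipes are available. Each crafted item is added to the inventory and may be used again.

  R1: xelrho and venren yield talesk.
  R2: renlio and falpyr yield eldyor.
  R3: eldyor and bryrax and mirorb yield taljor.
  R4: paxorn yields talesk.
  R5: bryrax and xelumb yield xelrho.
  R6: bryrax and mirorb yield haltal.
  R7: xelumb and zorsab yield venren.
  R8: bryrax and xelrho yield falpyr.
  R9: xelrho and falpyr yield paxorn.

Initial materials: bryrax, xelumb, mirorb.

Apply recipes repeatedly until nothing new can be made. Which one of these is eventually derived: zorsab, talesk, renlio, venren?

talesk

Using R5, bryrax and xelumb make xelrho.
bryrax and xelrho → falpyr (R8).
Using R9, xelrho and falpyr make paxorn.
Using R4, paxorn makes talesk.
No rule produces renlio, and it is not given. venren would need xelumb and zorsab (R7), but zorsab is never obtained. No rule produces zorsab, and it is not given.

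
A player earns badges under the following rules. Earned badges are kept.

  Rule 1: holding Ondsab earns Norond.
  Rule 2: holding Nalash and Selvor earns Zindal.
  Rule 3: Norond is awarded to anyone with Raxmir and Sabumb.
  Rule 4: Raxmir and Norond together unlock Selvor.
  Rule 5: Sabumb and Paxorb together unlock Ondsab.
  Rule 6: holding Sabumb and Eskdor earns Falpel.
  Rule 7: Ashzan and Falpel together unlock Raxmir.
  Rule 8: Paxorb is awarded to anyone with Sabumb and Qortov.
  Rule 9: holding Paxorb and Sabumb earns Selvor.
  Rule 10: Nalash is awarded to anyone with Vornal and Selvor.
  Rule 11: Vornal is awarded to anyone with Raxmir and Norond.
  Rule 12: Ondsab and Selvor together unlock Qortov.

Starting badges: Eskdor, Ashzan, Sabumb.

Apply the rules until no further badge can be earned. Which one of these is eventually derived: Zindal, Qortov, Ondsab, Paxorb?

With Sabumb and Eskdor, Falpel is earned (Rule 6).
With Ashzan and Falpel, Raxmir is earned (Rule 7).
With Raxmir and Sabumb, Norond is earned (Rule 3).
With Raxmir and Norond, Selvor is earned (Rule 4).
With Raxmir and Norond, Vornal is earned (Rule 11).
With Vornal and Selvor, Nalash is earned (Rule 10).
With Nalash and Selvor, Zindal is earned (Rule 2).
Qortov would need Ondsab and Selvor (Rule 12), but Ondsab is never earned. Ondsab would need Sabumb and Paxorb (Rule 5), but Paxorb is never earned. Paxorb would need Sabumb and Qortov (Rule 8), but Qortov is never earned.

Zindal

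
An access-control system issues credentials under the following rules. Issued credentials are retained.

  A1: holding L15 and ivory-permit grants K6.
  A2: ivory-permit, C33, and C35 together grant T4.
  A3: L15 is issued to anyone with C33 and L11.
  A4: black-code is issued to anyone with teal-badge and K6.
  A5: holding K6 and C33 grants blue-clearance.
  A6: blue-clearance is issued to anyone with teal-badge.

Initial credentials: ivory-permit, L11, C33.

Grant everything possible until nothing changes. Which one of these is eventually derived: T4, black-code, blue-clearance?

blue-clearance

Holding C33 and L11 grants L15 (A3).
Holding L15 and ivory-permit grants K6 (A1).
Holding K6 and C33 grants blue-clearance (A5).
T4 would need ivory-permit, C33, and C35 (A2), but C35 is never granted. black-code would need teal-badge and K6 (A4), but teal-badge is never granted.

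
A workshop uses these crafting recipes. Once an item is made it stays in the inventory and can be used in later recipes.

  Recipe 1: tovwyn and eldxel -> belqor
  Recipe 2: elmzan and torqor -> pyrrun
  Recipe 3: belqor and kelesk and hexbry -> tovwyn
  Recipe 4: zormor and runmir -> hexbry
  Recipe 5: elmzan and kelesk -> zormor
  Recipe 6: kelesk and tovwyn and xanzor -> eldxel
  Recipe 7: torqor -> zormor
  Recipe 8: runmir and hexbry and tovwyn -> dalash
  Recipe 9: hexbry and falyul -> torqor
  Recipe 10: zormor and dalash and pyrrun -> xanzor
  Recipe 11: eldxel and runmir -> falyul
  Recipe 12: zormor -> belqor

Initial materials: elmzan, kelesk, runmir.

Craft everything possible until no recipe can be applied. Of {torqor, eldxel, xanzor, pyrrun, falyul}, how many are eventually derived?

0

torqor would need hexbry and falyul (Recipe 9), but falyul is never obtained.
eldxel would need kelesk, tovwyn, and xanzor (Recipe 6), but xanzor is never obtained.
xanzor would need zormor, dalash, and pyrrun (Recipe 10), but pyrrun is never obtained.
pyrrun would need elmzan and torqor (Recipe 2), but torqor is never obtained.
falyul would need eldxel and runmir (Recipe 11), but eldxel is never obtained.
None of the 5 are reached.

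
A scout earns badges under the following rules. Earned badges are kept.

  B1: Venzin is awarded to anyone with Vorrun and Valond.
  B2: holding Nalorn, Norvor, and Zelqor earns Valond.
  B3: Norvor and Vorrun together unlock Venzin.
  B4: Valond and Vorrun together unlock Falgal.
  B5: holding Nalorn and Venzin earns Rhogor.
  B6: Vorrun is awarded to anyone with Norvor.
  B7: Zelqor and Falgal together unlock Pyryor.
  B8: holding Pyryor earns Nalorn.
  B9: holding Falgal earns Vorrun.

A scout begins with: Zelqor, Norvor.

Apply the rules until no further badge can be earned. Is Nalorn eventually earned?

No

Nalorn would need Pyryor (B8), but Pyryor is never earned.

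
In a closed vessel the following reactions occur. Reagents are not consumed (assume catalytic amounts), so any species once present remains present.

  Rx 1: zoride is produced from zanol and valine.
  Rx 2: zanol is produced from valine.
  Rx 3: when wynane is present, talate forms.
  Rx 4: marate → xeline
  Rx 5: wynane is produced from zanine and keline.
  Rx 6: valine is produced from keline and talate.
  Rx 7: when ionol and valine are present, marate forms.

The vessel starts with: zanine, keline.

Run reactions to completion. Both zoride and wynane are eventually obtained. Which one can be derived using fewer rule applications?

wynane: zanine and keline present → wynane forms (Rx 5). [1 rule application]
zoride: zanine and keline present → wynane forms (Rx 5). wynane present → talate forms (Rx 3). keline and talate present → valine forms (Rx 6). valine present → zanol forms (Rx 2). zanol and valine present → zoride forms (Rx 1). [5 rule applications]
wynane needs fewer.

wynane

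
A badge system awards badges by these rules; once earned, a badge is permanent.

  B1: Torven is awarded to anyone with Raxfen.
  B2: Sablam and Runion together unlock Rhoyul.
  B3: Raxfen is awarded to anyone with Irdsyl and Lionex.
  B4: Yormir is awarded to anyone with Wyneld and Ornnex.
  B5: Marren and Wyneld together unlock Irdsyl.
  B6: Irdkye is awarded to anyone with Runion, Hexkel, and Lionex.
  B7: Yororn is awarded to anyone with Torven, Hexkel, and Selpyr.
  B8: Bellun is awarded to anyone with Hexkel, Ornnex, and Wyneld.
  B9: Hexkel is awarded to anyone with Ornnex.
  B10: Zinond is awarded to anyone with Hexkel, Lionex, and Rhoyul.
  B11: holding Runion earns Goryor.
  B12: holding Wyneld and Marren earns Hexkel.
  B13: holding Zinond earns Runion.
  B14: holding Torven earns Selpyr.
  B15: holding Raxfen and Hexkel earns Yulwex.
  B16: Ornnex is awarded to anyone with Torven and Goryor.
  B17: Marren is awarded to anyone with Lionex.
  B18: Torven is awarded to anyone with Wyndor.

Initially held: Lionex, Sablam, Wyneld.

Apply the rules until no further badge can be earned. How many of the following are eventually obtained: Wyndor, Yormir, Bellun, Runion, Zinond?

No rule produces Wyndor, and it is not given.
Yormir would need Wyneld and Ornnex (B4), but Ornnex is never earned.
Bellun would need Hexkel, Ornnex, and Wyneld (B8), but Ornnex is never earned.
Runion would need Zinond (B13), but Zinond is never earned.
Zinond would need Hexkel, Lionex, and Rhoyul (B10), but Rhoyul is never earned.
None of the 5 are reached.

0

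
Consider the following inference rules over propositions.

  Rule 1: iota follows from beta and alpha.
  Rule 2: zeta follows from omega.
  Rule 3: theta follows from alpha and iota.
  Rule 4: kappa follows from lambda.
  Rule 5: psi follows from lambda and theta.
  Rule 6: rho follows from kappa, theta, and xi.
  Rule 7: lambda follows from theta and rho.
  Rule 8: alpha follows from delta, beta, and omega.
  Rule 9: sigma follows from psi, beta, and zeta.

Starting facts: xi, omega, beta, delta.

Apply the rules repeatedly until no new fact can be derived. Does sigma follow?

sigma would need psi, beta, and zeta (Rule 9), but psi is never established.

No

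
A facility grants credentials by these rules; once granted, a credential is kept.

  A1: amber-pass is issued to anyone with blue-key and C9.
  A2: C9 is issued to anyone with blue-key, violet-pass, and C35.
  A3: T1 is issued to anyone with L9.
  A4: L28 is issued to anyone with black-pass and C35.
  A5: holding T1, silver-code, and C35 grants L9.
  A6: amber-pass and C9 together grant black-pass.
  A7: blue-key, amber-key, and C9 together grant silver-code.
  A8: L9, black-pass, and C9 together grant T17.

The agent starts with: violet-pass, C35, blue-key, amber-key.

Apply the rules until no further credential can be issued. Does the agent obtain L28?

Yes

Holding blue-key, violet-pass, and C35 grants C9 (A2).
Holding blue-key and C9 grants amber-pass (A1).
Holding amber-pass and C9 grants black-pass (A6).
Holding black-pass and C35 grants L28 (A4).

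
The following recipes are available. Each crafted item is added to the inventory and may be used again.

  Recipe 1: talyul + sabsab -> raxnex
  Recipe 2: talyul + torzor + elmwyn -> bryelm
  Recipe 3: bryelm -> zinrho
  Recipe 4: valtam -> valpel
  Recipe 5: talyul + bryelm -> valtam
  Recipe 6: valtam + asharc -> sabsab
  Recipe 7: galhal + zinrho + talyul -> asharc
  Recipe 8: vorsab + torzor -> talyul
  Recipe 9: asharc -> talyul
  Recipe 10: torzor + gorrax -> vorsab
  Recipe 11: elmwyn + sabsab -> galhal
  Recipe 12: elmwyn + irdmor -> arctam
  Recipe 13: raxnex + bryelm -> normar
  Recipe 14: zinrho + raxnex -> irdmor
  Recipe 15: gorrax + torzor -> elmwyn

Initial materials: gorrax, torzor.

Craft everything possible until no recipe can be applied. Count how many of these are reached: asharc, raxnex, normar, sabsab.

asharc would need galhal, zinrho, and talyul (Recipe 7), but galhal is never obtained.
raxnex would need talyul and sabsab (Recipe 1), but sabsab is never obtained.
normar would need raxnex and bryelm (Recipe 13), but raxnex is never obtained.
sabsab would need valtam and asharc (Recipe 6), but asharc is never obtained.
None of the 4 are reached.

0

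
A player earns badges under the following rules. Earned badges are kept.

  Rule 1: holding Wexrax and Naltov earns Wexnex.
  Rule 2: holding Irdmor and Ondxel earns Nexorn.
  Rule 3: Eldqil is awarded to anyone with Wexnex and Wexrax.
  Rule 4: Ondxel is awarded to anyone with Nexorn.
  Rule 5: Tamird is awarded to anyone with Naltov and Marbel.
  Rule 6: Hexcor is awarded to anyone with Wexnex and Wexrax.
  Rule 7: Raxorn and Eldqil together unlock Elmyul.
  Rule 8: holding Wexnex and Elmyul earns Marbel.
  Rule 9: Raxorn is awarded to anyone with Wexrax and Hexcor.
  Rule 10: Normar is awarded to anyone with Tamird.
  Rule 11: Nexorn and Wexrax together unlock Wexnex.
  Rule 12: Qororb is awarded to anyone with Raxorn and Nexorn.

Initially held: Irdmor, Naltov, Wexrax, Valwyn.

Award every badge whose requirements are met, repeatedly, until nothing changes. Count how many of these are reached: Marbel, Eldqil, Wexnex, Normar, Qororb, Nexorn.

4

With Wexrax and Naltov, Wexnex is earned (Rule 1).
With Wexnex and Wexrax, Hexcor is earned (Rule 6).
With Wexnex and Wexrax, Eldqil is earned (Rule 3).
With Wexrax and Hexcor, Raxorn is earned (Rule 9).
With Raxorn and Eldqil, Elmyul is earned (Rule 7).
With Wexnex and Elmyul, Marbel is earned (Rule 8).
With Naltov and Marbel, Tamird is earned (Rule 5).
With Tamird, Normar is earned (Rule 10).
Marbel: reached.
Eldqil: reached.
Wexnex: reached.
Normar: reached.
Qororb would need Raxorn and Nexorn (Rule 12), but Nexorn is never earned.
Nexorn would need Irdmor and Ondxel (Rule 2), but Ondxel is never earned.
Reached: Marbel, Eldqil, Wexnex, and Normar — 4 of the 6.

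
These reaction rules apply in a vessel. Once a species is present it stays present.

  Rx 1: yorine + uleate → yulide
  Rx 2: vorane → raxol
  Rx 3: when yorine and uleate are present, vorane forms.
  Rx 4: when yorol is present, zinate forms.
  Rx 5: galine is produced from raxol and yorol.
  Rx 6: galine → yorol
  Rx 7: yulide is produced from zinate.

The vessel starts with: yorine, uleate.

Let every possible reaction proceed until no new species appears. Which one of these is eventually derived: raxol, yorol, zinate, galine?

raxol

yorine and uleate present → vorane forms (Rx 3).
vorane present → raxol forms (Rx 2).
yorol would need galine (Rx 6), but galine never forms. zinate would need yorol (Rx 4), but yorol never forms. galine would need raxol and yorol (Rx 5), but yorol never forms.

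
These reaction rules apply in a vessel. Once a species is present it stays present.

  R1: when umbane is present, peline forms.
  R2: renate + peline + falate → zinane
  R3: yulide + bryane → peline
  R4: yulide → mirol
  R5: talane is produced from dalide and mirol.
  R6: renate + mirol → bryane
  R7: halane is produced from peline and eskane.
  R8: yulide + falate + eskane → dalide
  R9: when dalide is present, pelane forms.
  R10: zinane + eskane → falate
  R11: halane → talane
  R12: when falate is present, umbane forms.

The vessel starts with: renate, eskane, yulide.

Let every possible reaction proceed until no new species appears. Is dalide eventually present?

dalide would need yulide, falate, and eskane (R8), but falate never forms.

No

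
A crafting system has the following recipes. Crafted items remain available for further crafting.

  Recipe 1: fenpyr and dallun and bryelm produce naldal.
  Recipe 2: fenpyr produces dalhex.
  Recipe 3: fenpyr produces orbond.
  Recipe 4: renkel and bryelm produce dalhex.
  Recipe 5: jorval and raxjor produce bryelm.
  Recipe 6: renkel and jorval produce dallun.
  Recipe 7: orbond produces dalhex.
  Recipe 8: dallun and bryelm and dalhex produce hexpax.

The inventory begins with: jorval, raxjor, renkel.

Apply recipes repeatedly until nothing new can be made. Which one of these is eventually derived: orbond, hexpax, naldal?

Using Recipe 5, jorval and raxjor make bryelm.
renkel and jorval → dallun (Recipe 6).
Using Recipe 4, renkel and bryelm make dalhex.
dallun and bryelm and dalhex → hexpax (Recipe 8).
orbond would need fenpyr (Recipe 3), but fenpyr is never obtained. naldal would need fenpyr, dallun, and bryelm (Recipe 1), but fenpyr is never obtained.

hexpax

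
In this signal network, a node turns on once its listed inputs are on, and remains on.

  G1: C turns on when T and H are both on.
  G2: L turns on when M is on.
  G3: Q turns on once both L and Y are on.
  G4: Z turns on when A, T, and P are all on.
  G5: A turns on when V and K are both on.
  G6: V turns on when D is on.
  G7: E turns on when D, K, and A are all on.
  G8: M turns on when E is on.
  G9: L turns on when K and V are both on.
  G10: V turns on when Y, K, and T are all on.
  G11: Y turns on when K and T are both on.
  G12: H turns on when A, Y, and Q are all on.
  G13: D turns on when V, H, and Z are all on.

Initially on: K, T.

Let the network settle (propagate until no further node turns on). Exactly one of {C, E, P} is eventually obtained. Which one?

C

K and T are on, so Y turns on (G11).
Y, K, and T are on, so V turns on (G10).
G5: V and K on → A on.
K and V are on, so L turns on (G9).
L and Y are on, so Q turns on (G3).
G12: A, Y, and Q on → H on.
G1: T and H on → C on.
E would need D, K, and A (G7), but D never turns on. No rule produces P, and it is not given.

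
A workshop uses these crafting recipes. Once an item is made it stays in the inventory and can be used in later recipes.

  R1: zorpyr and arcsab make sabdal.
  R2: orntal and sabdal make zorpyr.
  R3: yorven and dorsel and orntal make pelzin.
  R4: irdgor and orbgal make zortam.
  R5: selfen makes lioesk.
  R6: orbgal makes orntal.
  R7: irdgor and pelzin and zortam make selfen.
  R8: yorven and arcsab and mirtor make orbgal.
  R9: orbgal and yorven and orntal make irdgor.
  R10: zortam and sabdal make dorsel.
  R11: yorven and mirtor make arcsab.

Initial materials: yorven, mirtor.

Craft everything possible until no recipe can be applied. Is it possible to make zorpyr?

zorpyr would need orntal and sabdal (R2), but sabdal is never obtained.

No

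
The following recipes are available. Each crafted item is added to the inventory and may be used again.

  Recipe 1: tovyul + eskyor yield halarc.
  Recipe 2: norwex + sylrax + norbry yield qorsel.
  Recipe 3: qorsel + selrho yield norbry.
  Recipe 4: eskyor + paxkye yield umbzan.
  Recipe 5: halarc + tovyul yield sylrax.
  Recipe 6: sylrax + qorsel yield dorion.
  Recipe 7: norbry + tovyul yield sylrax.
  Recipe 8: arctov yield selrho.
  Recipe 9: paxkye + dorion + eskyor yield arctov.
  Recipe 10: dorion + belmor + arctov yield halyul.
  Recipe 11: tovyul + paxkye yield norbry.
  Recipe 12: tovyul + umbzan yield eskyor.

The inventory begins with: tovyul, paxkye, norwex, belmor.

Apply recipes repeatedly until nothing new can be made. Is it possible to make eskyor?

eskyor would need tovyul and umbzan (Recipe 12), but umbzan is never obtained.

No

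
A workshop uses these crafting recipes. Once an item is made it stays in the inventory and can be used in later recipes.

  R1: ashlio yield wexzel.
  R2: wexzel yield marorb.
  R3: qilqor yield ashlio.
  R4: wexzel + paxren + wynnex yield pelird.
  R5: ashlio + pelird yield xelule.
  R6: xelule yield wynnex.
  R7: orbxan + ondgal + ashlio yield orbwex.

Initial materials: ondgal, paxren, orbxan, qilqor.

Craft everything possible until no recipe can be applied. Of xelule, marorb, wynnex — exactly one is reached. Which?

marorb

Using R3, qilqor makes ashlio.
Using R1, ashlio makes wexzel.
wexzel → marorb (R2).
wynnex would need xelule (R6), but xelule is never obtained. xelule would need ashlio and pelird (R5), but pelird is never obtained.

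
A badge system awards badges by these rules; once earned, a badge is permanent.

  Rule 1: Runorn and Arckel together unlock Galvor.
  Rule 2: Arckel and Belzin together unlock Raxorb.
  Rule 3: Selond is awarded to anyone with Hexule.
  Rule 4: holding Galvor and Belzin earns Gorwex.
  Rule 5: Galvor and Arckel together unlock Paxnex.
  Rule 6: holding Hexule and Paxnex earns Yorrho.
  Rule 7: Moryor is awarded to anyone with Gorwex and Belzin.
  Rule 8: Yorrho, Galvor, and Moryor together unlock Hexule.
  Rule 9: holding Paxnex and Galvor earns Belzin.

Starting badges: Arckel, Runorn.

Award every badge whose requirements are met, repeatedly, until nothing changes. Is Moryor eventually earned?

With Runorn and Arckel, Galvor is earned (Rule 1).
With Galvor and Arckel, Paxnex is earned (Rule 5).
With Paxnex and Galvor, Belzin is earned (Rule 9).
With Galvor and Belzin, Gorwex is earned (Rule 4).
With Gorwex and Belzin, Moryor is earned (Rule 7).

Yes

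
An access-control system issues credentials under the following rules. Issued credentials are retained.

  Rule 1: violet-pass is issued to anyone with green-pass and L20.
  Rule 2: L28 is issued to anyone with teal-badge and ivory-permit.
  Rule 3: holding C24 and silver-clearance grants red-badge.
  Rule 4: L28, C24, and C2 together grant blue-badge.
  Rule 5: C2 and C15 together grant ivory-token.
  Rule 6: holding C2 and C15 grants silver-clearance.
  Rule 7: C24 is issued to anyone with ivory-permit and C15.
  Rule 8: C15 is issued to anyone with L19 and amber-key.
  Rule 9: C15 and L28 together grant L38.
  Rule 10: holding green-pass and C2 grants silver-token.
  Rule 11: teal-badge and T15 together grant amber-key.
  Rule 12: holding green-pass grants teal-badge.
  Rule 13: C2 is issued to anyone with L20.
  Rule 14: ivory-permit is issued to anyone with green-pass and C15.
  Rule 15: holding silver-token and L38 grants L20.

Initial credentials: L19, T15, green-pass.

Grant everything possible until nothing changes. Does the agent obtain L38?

Holding green-pass grants teal-badge (Rule 12).
Holding teal-badge and T15 grants amber-key (Rule 11).
Holding L19 and amber-key grants C15 (Rule 8).
Holding green-pass and C15 grants ivory-permit (Rule 14).
Holding teal-badge and ivory-permit grants L28 (Rule 2).
Holding C15 and L28 grants L38 (Rule 9).

Yes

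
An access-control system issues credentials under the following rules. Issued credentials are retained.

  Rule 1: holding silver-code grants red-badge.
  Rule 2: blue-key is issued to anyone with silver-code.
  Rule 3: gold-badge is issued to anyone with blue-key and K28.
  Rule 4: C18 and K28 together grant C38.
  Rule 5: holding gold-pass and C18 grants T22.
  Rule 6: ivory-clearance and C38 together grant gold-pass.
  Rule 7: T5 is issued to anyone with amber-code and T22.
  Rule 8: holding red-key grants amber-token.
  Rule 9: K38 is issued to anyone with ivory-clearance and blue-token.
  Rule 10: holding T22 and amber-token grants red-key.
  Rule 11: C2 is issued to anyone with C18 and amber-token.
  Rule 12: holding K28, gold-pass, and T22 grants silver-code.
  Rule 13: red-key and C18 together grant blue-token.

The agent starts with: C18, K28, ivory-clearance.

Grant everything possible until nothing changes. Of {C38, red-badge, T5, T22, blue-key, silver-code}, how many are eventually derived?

5

Holding C18 and K28 grants C38 (Rule 4).
Holding ivory-clearance and C38 grants gold-pass (Rule 6).
Holding gold-pass and C18 grants T22 (Rule 5).
Holding K28, gold-pass, and T22 grants silver-code (Rule 12).
Holding silver-code grants blue-key (Rule 2).
Holding silver-code grants red-badge (Rule 1).
C38: reached.
red-badge: reached.
T5 would need amber-code and T22 (Rule 7), but amber-code is never granted.
T22: reached.
blue-key: reached.
silver-code: reached.
Reached: C38, red-badge, T22, blue-key, and silver-code — 5 of the 6.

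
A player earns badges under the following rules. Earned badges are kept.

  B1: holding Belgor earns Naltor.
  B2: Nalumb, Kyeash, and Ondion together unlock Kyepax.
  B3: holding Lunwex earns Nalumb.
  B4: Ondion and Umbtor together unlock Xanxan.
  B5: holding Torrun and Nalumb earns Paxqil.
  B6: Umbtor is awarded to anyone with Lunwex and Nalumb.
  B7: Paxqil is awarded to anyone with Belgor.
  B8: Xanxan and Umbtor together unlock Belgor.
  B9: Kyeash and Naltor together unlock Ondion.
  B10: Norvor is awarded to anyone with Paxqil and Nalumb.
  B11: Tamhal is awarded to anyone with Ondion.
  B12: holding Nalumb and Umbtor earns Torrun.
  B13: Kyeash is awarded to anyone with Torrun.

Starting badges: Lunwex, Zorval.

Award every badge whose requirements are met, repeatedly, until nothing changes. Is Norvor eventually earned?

Yes

With Lunwex, Nalumb is earned (B3).
With Lunwex and Nalumb, Umbtor is earned (B6).
With Nalumb and Umbtor, Torrun is earned (B12).
With Torrun and Nalumb, Paxqil is earned (B5).
With Paxqil and Nalumb, Norvor is earned (B10).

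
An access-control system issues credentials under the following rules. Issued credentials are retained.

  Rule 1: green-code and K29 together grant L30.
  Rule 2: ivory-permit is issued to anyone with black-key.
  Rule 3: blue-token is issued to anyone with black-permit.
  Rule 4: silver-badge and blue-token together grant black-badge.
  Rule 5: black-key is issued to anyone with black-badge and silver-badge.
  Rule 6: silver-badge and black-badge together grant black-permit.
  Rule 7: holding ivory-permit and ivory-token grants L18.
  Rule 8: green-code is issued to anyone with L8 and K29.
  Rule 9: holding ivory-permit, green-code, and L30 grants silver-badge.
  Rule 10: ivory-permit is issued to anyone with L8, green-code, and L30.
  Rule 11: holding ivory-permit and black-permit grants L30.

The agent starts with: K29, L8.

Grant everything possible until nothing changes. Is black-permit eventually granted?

No

black-permit would need silver-badge and black-badge (Rule 6), but black-badge is never granted.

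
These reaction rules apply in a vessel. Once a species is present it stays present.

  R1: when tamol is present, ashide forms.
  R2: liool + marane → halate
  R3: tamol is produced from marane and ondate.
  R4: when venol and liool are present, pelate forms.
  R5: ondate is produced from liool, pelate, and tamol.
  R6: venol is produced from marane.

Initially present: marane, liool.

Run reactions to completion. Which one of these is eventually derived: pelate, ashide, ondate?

pelate

marane present → venol forms (R6).
venol and liool present → pelate forms (R4).
ondate would need liool, pelate, and tamol (R5), but tamol never forms. ashide would need tamol (R1), but tamol never forms.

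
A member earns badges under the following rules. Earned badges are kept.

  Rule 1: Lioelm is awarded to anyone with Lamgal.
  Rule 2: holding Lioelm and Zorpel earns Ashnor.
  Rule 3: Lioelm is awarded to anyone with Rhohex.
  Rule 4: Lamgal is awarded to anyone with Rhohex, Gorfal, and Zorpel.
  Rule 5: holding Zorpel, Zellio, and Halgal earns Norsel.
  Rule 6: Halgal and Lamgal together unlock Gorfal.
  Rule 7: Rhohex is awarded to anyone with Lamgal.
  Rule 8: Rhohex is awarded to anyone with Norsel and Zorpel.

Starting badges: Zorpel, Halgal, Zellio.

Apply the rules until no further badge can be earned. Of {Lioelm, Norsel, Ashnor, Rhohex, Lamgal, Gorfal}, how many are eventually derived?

4

With Zorpel, Zellio, and Halgal, Norsel is earned (Rule 5).
With Norsel and Zorpel, Rhohex is earned (Rule 8).
With Rhohex, Lioelm is earned (Rule 3).
With Lioelm and Zorpel, Ashnor is earned (Rule 2).
Lioelm: reached.
Norsel: reached.
Ashnor: reached.
Rhohex: reached.
Lamgal would need Rhohex, Gorfal, and Zorpel (Rule 4), but Gorfal is never earned.
Gorfal would need Halgal and Lamgal (Rule 6), but Lamgal is never earned.
Reached: Lioelm, Norsel, Ashnor, and Rhohex — 4 of the 6.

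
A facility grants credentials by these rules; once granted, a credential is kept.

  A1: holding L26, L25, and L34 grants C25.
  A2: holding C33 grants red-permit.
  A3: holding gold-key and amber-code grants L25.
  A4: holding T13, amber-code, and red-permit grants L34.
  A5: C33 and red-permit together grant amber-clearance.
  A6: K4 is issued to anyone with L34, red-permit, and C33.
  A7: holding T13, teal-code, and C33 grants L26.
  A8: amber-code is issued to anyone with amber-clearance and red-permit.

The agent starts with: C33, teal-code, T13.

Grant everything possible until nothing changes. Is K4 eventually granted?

Yes

Holding C33 grants red-permit (A2).
Holding C33 and red-permit grants amber-clearance (A5).
Holding amber-clearance and red-permit grants amber-code (A8).
Holding T13, amber-code, and red-permit grants L34 (A4).
Holding L34, red-permit, and C33 grants K4 (A6).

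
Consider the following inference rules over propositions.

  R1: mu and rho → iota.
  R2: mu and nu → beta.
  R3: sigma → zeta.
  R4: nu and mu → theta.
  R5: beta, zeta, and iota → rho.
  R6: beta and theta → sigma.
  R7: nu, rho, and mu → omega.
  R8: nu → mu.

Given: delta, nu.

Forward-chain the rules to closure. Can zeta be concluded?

Yes

From nu, R8 gives mu.
From mu and nu, R2 gives beta.
From nu and mu, R4 gives theta.
beta and theta hold, so sigma follows (R6).
sigma holds, so zeta follows (R3).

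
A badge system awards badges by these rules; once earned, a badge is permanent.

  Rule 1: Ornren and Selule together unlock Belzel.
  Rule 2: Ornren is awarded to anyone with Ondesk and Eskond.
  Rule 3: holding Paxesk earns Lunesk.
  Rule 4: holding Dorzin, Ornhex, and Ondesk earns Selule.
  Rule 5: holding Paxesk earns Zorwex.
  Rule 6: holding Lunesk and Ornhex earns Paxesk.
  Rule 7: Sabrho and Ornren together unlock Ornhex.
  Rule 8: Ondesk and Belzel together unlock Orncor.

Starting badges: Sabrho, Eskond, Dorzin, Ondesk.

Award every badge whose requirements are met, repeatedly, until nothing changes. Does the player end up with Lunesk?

No

Lunesk would need Paxesk (Rule 3), but Paxesk is never earned.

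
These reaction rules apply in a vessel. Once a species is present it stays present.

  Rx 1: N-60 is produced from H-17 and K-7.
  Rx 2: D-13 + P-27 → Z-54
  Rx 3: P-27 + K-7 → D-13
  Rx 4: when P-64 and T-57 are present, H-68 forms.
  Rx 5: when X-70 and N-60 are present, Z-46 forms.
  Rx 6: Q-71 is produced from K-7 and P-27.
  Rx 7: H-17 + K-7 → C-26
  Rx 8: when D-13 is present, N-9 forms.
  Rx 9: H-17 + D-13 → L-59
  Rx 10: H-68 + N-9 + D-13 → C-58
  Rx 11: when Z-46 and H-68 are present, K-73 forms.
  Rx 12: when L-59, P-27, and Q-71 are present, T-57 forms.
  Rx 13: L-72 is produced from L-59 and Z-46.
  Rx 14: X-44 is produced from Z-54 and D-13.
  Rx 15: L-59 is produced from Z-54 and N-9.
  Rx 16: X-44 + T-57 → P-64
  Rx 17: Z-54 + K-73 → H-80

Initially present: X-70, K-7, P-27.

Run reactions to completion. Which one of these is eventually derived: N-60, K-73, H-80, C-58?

K-7 and P-27 present → Q-71 forms (Rx 6).
P-27 and K-7 present → D-13 forms (Rx 3).
D-13 and P-27 present → Z-54 forms (Rx 2).
D-13 present → N-9 forms (Rx 8).
Z-54 and N-9 present → L-59 forms (Rx 15).
Z-54 and D-13 present → X-44 forms (Rx 14).
L-59, P-27, and Q-71 present → T-57 forms (Rx 12).
X-44 and T-57 present → P-64 forms (Rx 16).
P-64 and T-57 present → H-68 forms (Rx 4).
H-68, N-9, and D-13 present → C-58 forms (Rx 10).
K-73 would need Z-46 and H-68 (Rx 11), but Z-46 never forms. N-60 would need H-17 and K-7 (Rx 1), but H-17 never forms. H-80 would need Z-54 and K-73 (Rx 17), but K-73 never forms.

C-58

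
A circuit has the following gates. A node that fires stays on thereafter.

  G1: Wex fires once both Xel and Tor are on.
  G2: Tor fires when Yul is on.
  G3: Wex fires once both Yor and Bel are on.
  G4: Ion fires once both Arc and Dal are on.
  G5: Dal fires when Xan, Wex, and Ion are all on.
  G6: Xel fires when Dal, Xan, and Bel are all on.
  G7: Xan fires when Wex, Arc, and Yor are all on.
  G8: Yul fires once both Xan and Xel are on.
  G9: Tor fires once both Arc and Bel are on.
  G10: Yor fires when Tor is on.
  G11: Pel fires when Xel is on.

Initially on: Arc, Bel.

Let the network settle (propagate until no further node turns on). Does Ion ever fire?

No

Ion would need Arc and Dal (G4), but Dal never turns on.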